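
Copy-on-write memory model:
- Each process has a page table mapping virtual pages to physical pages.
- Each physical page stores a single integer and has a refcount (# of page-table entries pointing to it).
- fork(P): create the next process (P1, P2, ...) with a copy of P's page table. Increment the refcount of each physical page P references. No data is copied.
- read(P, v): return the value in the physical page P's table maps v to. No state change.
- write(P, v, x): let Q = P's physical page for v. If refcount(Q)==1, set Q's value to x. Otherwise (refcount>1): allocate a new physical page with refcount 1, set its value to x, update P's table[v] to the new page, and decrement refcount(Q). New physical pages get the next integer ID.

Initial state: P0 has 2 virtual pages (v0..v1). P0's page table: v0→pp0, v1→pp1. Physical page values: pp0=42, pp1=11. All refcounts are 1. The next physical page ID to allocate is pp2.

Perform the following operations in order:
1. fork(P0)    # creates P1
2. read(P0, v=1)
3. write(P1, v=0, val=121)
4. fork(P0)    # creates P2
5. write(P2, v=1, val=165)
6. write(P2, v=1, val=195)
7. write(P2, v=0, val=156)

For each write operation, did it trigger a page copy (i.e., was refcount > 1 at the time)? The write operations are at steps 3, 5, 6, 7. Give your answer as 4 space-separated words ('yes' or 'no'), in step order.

Op 1: fork(P0) -> P1. 2 ppages; refcounts: pp0:2 pp1:2
Op 2: read(P0, v1) -> 11. No state change.
Op 3: write(P1, v0, 121). refcount(pp0)=2>1 -> COPY to pp2. 3 ppages; refcounts: pp0:1 pp1:2 pp2:1
Op 4: fork(P0) -> P2. 3 ppages; refcounts: pp0:2 pp1:3 pp2:1
Op 5: write(P2, v1, 165). refcount(pp1)=3>1 -> COPY to pp3. 4 ppages; refcounts: pp0:2 pp1:2 pp2:1 pp3:1
Op 6: write(P2, v1, 195). refcount(pp3)=1 -> write in place. 4 ppages; refcounts: pp0:2 pp1:2 pp2:1 pp3:1
Op 7: write(P2, v0, 156). refcount(pp0)=2>1 -> COPY to pp4. 5 ppages; refcounts: pp0:1 pp1:2 pp2:1 pp3:1 pp4:1

yes yes no yes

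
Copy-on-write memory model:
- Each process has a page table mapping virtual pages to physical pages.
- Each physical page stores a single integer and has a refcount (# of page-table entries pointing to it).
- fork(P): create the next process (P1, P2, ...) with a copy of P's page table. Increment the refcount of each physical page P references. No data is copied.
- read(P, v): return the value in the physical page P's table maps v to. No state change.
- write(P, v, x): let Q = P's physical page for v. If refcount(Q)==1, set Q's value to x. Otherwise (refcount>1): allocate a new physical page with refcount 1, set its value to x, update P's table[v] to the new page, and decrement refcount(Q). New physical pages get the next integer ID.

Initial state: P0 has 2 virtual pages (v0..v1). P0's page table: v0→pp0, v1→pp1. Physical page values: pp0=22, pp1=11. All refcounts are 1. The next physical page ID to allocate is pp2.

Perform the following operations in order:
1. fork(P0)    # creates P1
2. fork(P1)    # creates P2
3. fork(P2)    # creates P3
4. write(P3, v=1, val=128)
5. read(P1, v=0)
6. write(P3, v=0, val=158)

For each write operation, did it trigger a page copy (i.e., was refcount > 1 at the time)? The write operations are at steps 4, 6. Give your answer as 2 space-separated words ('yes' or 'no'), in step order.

Op 1: fork(P0) -> P1. 2 ppages; refcounts: pp0:2 pp1:2
Op 2: fork(P1) -> P2. 2 ppages; refcounts: pp0:3 pp1:3
Op 3: fork(P2) -> P3. 2 ppages; refcounts: pp0:4 pp1:4
Op 4: write(P3, v1, 128). refcount(pp1)=4>1 -> COPY to pp2. 3 ppages; refcounts: pp0:4 pp1:3 pp2:1
Op 5: read(P1, v0) -> 22. No state change.
Op 6: write(P3, v0, 158). refcount(pp0)=4>1 -> COPY to pp3. 4 ppages; refcounts: pp0:3 pp1:3 pp2:1 pp3:1

yes yes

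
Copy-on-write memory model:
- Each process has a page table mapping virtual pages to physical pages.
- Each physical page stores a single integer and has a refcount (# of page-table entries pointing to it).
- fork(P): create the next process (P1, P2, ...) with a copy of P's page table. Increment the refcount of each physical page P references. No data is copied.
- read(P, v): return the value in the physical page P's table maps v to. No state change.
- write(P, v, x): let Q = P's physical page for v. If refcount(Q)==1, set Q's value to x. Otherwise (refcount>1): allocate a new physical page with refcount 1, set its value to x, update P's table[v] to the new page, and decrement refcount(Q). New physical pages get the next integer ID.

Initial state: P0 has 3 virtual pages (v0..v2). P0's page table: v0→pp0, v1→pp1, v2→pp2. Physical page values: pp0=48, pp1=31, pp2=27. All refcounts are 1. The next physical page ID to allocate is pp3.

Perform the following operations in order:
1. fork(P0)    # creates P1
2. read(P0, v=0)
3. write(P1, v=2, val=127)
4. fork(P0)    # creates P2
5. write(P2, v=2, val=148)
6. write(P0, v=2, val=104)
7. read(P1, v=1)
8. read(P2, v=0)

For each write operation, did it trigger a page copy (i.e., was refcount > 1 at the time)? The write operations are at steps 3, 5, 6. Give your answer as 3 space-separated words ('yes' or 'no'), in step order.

Op 1: fork(P0) -> P1. 3 ppages; refcounts: pp0:2 pp1:2 pp2:2
Op 2: read(P0, v0) -> 48. No state change.
Op 3: write(P1, v2, 127). refcount(pp2)=2>1 -> COPY to pp3. 4 ppages; refcounts: pp0:2 pp1:2 pp2:1 pp3:1
Op 4: fork(P0) -> P2. 4 ppages; refcounts: pp0:3 pp1:3 pp2:2 pp3:1
Op 5: write(P2, v2, 148). refcount(pp2)=2>1 -> COPY to pp4. 5 ppages; refcounts: pp0:3 pp1:3 pp2:1 pp3:1 pp4:1
Op 6: write(P0, v2, 104). refcount(pp2)=1 -> write in place. 5 ppages; refcounts: pp0:3 pp1:3 pp2:1 pp3:1 pp4:1
Op 7: read(P1, v1) -> 31. No state change.
Op 8: read(P2, v0) -> 48. No state change.

yes yes no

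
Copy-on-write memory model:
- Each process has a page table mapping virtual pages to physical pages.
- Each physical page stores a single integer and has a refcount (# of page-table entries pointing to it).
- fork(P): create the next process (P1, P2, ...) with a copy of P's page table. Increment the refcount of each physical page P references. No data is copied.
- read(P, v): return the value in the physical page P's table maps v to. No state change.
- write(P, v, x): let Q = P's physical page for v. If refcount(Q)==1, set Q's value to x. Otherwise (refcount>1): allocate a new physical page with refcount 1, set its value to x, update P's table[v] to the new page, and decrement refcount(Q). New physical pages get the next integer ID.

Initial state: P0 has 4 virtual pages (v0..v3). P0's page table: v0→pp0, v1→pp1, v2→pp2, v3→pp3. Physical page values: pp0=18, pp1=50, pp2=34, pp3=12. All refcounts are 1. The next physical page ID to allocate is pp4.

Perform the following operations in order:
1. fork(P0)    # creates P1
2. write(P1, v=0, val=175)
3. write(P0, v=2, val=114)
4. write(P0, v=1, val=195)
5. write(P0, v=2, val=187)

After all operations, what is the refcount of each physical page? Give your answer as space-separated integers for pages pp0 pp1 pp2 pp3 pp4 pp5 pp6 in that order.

Op 1: fork(P0) -> P1. 4 ppages; refcounts: pp0:2 pp1:2 pp2:2 pp3:2
Op 2: write(P1, v0, 175). refcount(pp0)=2>1 -> COPY to pp4. 5 ppages; refcounts: pp0:1 pp1:2 pp2:2 pp3:2 pp4:1
Op 3: write(P0, v2, 114). refcount(pp2)=2>1 -> COPY to pp5. 6 ppages; refcounts: pp0:1 pp1:2 pp2:1 pp3:2 pp4:1 pp5:1
Op 4: write(P0, v1, 195). refcount(pp1)=2>1 -> COPY to pp6. 7 ppages; refcounts: pp0:1 pp1:1 pp2:1 pp3:2 pp4:1 pp5:1 pp6:1
Op 5: write(P0, v2, 187). refcount(pp5)=1 -> write in place. 7 ppages; refcounts: pp0:1 pp1:1 pp2:1 pp3:2 pp4:1 pp5:1 pp6:1

Answer: 1 1 1 2 1 1 1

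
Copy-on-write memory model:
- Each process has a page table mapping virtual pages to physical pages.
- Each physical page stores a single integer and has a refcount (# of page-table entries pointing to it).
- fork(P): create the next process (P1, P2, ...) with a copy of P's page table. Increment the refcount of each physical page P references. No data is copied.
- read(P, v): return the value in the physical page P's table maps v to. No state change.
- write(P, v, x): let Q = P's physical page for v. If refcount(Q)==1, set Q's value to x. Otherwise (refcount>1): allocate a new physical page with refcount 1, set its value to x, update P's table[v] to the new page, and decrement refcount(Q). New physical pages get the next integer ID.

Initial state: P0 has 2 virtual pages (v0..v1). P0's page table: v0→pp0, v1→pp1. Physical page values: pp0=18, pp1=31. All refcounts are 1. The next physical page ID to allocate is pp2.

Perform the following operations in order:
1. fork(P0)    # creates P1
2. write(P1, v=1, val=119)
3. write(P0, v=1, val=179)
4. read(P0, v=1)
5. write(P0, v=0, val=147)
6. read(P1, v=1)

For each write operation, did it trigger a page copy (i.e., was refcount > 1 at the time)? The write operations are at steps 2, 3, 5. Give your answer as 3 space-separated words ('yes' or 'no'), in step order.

Op 1: fork(P0) -> P1. 2 ppages; refcounts: pp0:2 pp1:2
Op 2: write(P1, v1, 119). refcount(pp1)=2>1 -> COPY to pp2. 3 ppages; refcounts: pp0:2 pp1:1 pp2:1
Op 3: write(P0, v1, 179). refcount(pp1)=1 -> write in place. 3 ppages; refcounts: pp0:2 pp1:1 pp2:1
Op 4: read(P0, v1) -> 179. No state change.
Op 5: write(P0, v0, 147). refcount(pp0)=2>1 -> COPY to pp3. 4 ppages; refcounts: pp0:1 pp1:1 pp2:1 pp3:1
Op 6: read(P1, v1) -> 119. No state change.

yes no yes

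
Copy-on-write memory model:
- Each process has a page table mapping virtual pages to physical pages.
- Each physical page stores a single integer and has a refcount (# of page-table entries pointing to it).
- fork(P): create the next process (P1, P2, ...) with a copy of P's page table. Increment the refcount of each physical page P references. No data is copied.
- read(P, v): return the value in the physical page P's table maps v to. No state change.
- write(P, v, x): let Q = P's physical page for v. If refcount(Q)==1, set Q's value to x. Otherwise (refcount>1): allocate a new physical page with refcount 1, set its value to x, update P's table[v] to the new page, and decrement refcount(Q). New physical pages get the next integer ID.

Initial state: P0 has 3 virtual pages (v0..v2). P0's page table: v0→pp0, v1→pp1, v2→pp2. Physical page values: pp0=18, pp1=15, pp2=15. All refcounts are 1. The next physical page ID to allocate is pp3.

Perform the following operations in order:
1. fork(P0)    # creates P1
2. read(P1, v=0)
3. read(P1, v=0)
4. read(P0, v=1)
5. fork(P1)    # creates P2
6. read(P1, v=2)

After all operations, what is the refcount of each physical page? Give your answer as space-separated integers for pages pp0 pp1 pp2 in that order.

Op 1: fork(P0) -> P1. 3 ppages; refcounts: pp0:2 pp1:2 pp2:2
Op 2: read(P1, v0) -> 18. No state change.
Op 3: read(P1, v0) -> 18. No state change.
Op 4: read(P0, v1) -> 15. No state change.
Op 5: fork(P1) -> P2. 3 ppages; refcounts: pp0:3 pp1:3 pp2:3
Op 6: read(P1, v2) -> 15. No state change.

Answer: 3 3 3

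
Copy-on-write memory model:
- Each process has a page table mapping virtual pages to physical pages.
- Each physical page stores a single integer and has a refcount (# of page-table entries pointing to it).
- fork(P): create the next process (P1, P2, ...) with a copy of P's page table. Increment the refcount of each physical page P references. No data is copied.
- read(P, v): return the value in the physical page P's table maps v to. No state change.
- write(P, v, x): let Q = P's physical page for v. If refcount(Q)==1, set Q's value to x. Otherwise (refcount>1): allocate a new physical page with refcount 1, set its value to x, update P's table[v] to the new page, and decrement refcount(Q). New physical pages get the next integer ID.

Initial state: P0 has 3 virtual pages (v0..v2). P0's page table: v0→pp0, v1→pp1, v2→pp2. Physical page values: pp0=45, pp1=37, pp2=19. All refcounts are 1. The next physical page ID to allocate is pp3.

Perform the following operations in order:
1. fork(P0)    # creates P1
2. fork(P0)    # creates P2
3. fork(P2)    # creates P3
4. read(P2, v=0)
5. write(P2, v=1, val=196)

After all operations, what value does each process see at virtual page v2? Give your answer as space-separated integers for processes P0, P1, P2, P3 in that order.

Op 1: fork(P0) -> P1. 3 ppages; refcounts: pp0:2 pp1:2 pp2:2
Op 2: fork(P0) -> P2. 3 ppages; refcounts: pp0:3 pp1:3 pp2:3
Op 3: fork(P2) -> P3. 3 ppages; refcounts: pp0:4 pp1:4 pp2:4
Op 4: read(P2, v0) -> 45. No state change.
Op 5: write(P2, v1, 196). refcount(pp1)=4>1 -> COPY to pp3. 4 ppages; refcounts: pp0:4 pp1:3 pp2:4 pp3:1
P0: v2 -> pp2 = 19
P1: v2 -> pp2 = 19
P2: v2 -> pp2 = 19
P3: v2 -> pp2 = 19

Answer: 19 19 19 19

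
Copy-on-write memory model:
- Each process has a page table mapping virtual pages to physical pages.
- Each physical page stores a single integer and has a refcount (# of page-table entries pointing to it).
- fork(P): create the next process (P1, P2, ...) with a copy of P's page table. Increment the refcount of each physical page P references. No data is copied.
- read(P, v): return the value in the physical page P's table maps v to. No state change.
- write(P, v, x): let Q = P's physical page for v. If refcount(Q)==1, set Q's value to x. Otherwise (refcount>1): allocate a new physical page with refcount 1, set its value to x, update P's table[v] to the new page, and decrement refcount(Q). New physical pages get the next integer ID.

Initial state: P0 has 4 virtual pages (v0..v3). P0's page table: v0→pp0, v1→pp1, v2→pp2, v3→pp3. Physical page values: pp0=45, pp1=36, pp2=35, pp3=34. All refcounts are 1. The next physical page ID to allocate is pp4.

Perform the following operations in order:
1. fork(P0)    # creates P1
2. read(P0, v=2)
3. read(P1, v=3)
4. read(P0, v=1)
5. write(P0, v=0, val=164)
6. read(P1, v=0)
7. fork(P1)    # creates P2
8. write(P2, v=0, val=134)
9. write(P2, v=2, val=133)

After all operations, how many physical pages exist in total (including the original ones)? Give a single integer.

Op 1: fork(P0) -> P1. 4 ppages; refcounts: pp0:2 pp1:2 pp2:2 pp3:2
Op 2: read(P0, v2) -> 35. No state change.
Op 3: read(P1, v3) -> 34. No state change.
Op 4: read(P0, v1) -> 36. No state change.
Op 5: write(P0, v0, 164). refcount(pp0)=2>1 -> COPY to pp4. 5 ppages; refcounts: pp0:1 pp1:2 pp2:2 pp3:2 pp4:1
Op 6: read(P1, v0) -> 45. No state change.
Op 7: fork(P1) -> P2. 5 ppages; refcounts: pp0:2 pp1:3 pp2:3 pp3:3 pp4:1
Op 8: write(P2, v0, 134). refcount(pp0)=2>1 -> COPY to pp5. 6 ppages; refcounts: pp0:1 pp1:3 pp2:3 pp3:3 pp4:1 pp5:1
Op 9: write(P2, v2, 133). refcount(pp2)=3>1 -> COPY to pp6. 7 ppages; refcounts: pp0:1 pp1:3 pp2:2 pp3:3 pp4:1 pp5:1 pp6:1

Answer: 7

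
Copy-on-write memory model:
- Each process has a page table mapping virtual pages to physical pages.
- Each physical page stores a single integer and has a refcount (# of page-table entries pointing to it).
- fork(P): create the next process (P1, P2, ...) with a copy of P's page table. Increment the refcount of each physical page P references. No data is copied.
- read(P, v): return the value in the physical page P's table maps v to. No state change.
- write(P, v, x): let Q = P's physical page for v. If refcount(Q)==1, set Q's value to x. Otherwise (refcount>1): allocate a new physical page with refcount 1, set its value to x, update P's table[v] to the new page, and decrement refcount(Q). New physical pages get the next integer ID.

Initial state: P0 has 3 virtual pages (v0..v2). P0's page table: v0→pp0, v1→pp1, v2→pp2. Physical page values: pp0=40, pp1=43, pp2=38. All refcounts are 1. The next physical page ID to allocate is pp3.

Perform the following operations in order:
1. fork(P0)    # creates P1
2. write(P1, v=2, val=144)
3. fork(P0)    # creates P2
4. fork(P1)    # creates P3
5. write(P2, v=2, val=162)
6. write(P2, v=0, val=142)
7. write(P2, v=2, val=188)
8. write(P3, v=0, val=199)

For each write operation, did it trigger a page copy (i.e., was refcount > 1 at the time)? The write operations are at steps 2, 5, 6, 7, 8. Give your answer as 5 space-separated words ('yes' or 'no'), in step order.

Op 1: fork(P0) -> P1. 3 ppages; refcounts: pp0:2 pp1:2 pp2:2
Op 2: write(P1, v2, 144). refcount(pp2)=2>1 -> COPY to pp3. 4 ppages; refcounts: pp0:2 pp1:2 pp2:1 pp3:1
Op 3: fork(P0) -> P2. 4 ppages; refcounts: pp0:3 pp1:3 pp2:2 pp3:1
Op 4: fork(P1) -> P3. 4 ppages; refcounts: pp0:4 pp1:4 pp2:2 pp3:2
Op 5: write(P2, v2, 162). refcount(pp2)=2>1 -> COPY to pp4. 5 ppages; refcounts: pp0:4 pp1:4 pp2:1 pp3:2 pp4:1
Op 6: write(P2, v0, 142). refcount(pp0)=4>1 -> COPY to pp5. 6 ppages; refcounts: pp0:3 pp1:4 pp2:1 pp3:2 pp4:1 pp5:1
Op 7: write(P2, v2, 188). refcount(pp4)=1 -> write in place. 6 ppages; refcounts: pp0:3 pp1:4 pp2:1 pp3:2 pp4:1 pp5:1
Op 8: write(P3, v0, 199). refcount(pp0)=3>1 -> COPY to pp6. 7 ppages; refcounts: pp0:2 pp1:4 pp2:1 pp3:2 pp4:1 pp5:1 pp6:1

yes yes yes no yes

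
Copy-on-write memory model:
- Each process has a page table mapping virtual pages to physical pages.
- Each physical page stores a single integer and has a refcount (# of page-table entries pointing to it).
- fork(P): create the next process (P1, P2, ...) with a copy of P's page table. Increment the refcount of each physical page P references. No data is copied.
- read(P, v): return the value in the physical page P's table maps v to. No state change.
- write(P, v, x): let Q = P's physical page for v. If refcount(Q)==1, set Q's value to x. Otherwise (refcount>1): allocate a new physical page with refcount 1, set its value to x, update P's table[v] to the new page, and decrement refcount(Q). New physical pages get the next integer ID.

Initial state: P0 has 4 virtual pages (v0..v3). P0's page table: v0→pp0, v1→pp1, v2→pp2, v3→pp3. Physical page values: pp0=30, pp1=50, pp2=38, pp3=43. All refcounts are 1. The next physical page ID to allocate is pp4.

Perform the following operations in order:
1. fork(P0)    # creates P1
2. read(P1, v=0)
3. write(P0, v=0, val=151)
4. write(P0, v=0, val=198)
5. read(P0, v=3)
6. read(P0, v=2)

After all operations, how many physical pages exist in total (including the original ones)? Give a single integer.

Answer: 5

Derivation:
Op 1: fork(P0) -> P1. 4 ppages; refcounts: pp0:2 pp1:2 pp2:2 pp3:2
Op 2: read(P1, v0) -> 30. No state change.
Op 3: write(P0, v0, 151). refcount(pp0)=2>1 -> COPY to pp4. 5 ppages; refcounts: pp0:1 pp1:2 pp2:2 pp3:2 pp4:1
Op 4: write(P0, v0, 198). refcount(pp4)=1 -> write in place. 5 ppages; refcounts: pp0:1 pp1:2 pp2:2 pp3:2 pp4:1
Op 5: read(P0, v3) -> 43. No state change.
Op 6: read(P0, v2) -> 38. No state change.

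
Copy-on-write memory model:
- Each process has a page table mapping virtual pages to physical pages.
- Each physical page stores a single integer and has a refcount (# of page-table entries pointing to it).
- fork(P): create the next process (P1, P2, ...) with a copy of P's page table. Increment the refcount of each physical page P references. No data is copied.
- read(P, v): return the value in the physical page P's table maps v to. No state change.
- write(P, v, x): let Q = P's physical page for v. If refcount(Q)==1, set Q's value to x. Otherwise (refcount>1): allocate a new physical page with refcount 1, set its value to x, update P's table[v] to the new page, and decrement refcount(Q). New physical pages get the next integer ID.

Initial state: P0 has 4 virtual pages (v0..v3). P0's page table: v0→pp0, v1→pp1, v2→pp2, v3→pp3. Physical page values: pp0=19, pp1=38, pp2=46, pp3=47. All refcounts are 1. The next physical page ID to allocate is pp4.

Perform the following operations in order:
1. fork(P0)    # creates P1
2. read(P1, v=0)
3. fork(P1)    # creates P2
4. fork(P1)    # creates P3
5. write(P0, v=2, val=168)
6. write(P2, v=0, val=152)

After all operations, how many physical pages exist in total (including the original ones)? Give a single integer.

Op 1: fork(P0) -> P1. 4 ppages; refcounts: pp0:2 pp1:2 pp2:2 pp3:2
Op 2: read(P1, v0) -> 19. No state change.
Op 3: fork(P1) -> P2. 4 ppages; refcounts: pp0:3 pp1:3 pp2:3 pp3:3
Op 4: fork(P1) -> P3. 4 ppages; refcounts: pp0:4 pp1:4 pp2:4 pp3:4
Op 5: write(P0, v2, 168). refcount(pp2)=4>1 -> COPY to pp4. 5 ppages; refcounts: pp0:4 pp1:4 pp2:3 pp3:4 pp4:1
Op 6: write(P2, v0, 152). refcount(pp0)=4>1 -> COPY to pp5. 6 ppages; refcounts: pp0:3 pp1:4 pp2:3 pp3:4 pp4:1 pp5:1

Answer: 6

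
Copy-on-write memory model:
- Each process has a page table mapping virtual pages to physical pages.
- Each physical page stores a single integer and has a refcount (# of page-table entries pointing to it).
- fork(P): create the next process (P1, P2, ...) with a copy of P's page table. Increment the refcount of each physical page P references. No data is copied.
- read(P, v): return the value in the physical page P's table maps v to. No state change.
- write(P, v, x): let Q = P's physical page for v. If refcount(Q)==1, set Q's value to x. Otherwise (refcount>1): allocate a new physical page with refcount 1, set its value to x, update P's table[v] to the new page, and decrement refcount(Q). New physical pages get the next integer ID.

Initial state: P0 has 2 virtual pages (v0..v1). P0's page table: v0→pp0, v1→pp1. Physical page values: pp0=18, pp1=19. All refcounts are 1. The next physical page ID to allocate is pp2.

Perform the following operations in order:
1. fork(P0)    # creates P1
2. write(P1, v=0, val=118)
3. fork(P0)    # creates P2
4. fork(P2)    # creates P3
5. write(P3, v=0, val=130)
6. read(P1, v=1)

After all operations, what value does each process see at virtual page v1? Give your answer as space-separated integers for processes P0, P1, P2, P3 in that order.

Op 1: fork(P0) -> P1. 2 ppages; refcounts: pp0:2 pp1:2
Op 2: write(P1, v0, 118). refcount(pp0)=2>1 -> COPY to pp2. 3 ppages; refcounts: pp0:1 pp1:2 pp2:1
Op 3: fork(P0) -> P2. 3 ppages; refcounts: pp0:2 pp1:3 pp2:1
Op 4: fork(P2) -> P3. 3 ppages; refcounts: pp0:3 pp1:4 pp2:1
Op 5: write(P3, v0, 130). refcount(pp0)=3>1 -> COPY to pp3. 4 ppages; refcounts: pp0:2 pp1:4 pp2:1 pp3:1
Op 6: read(P1, v1) -> 19. No state change.
P0: v1 -> pp1 = 19
P1: v1 -> pp1 = 19
P2: v1 -> pp1 = 19
P3: v1 -> pp1 = 19

Answer: 19 19 19 19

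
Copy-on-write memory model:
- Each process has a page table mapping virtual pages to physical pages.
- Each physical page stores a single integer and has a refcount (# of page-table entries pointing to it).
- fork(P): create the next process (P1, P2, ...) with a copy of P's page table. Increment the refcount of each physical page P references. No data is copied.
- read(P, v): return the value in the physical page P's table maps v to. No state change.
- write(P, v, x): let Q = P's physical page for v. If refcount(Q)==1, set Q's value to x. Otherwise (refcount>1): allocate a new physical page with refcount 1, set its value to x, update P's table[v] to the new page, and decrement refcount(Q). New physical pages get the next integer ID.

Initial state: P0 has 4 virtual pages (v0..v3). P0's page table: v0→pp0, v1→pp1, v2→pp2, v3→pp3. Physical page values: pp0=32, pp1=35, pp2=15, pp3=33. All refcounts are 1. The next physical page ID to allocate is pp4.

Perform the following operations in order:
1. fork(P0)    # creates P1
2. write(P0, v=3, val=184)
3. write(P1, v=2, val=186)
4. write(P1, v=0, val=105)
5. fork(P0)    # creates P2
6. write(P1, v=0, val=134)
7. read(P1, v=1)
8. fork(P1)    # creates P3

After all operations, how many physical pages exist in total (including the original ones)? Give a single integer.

Op 1: fork(P0) -> P1. 4 ppages; refcounts: pp0:2 pp1:2 pp2:2 pp3:2
Op 2: write(P0, v3, 184). refcount(pp3)=2>1 -> COPY to pp4. 5 ppages; refcounts: pp0:2 pp1:2 pp2:2 pp3:1 pp4:1
Op 3: write(P1, v2, 186). refcount(pp2)=2>1 -> COPY to pp5. 6 ppages; refcounts: pp0:2 pp1:2 pp2:1 pp3:1 pp4:1 pp5:1
Op 4: write(P1, v0, 105). refcount(pp0)=2>1 -> COPY to pp6. 7 ppages; refcounts: pp0:1 pp1:2 pp2:1 pp3:1 pp4:1 pp5:1 pp6:1
Op 5: fork(P0) -> P2. 7 ppages; refcounts: pp0:2 pp1:3 pp2:2 pp3:1 pp4:2 pp5:1 pp6:1
Op 6: write(P1, v0, 134). refcount(pp6)=1 -> write in place. 7 ppages; refcounts: pp0:2 pp1:3 pp2:2 pp3:1 pp4:2 pp5:1 pp6:1
Op 7: read(P1, v1) -> 35. No state change.
Op 8: fork(P1) -> P3. 7 ppages; refcounts: pp0:2 pp1:4 pp2:2 pp3:2 pp4:2 pp5:2 pp6:2

Answer: 7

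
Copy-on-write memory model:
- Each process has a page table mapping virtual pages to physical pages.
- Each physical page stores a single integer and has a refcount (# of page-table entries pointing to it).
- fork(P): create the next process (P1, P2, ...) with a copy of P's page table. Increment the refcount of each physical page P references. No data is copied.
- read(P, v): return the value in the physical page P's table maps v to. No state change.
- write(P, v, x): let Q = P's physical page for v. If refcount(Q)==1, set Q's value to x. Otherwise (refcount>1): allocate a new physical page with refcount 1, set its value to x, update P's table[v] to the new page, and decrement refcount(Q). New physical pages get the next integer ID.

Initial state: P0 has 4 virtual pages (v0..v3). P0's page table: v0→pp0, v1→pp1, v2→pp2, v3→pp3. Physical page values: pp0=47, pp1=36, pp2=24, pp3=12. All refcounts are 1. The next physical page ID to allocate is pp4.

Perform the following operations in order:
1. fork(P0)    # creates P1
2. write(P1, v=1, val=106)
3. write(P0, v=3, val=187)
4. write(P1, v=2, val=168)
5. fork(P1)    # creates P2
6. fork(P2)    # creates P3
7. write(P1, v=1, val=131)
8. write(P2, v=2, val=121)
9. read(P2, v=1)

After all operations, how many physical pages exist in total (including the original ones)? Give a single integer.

Op 1: fork(P0) -> P1. 4 ppages; refcounts: pp0:2 pp1:2 pp2:2 pp3:2
Op 2: write(P1, v1, 106). refcount(pp1)=2>1 -> COPY to pp4. 5 ppages; refcounts: pp0:2 pp1:1 pp2:2 pp3:2 pp4:1
Op 3: write(P0, v3, 187). refcount(pp3)=2>1 -> COPY to pp5. 6 ppages; refcounts: pp0:2 pp1:1 pp2:2 pp3:1 pp4:1 pp5:1
Op 4: write(P1, v2, 168). refcount(pp2)=2>1 -> COPY to pp6. 7 ppages; refcounts: pp0:2 pp1:1 pp2:1 pp3:1 pp4:1 pp5:1 pp6:1
Op 5: fork(P1) -> P2. 7 ppages; refcounts: pp0:3 pp1:1 pp2:1 pp3:2 pp4:2 pp5:1 pp6:2
Op 6: fork(P2) -> P3. 7 ppages; refcounts: pp0:4 pp1:1 pp2:1 pp3:3 pp4:3 pp5:1 pp6:3
Op 7: write(P1, v1, 131). refcount(pp4)=3>1 -> COPY to pp7. 8 ppages; refcounts: pp0:4 pp1:1 pp2:1 pp3:3 pp4:2 pp5:1 pp6:3 pp7:1
Op 8: write(P2, v2, 121). refcount(pp6)=3>1 -> COPY to pp8. 9 ppages; refcounts: pp0:4 pp1:1 pp2:1 pp3:3 pp4:2 pp5:1 pp6:2 pp7:1 pp8:1
Op 9: read(P2, v1) -> 106. No state change.

Answer: 9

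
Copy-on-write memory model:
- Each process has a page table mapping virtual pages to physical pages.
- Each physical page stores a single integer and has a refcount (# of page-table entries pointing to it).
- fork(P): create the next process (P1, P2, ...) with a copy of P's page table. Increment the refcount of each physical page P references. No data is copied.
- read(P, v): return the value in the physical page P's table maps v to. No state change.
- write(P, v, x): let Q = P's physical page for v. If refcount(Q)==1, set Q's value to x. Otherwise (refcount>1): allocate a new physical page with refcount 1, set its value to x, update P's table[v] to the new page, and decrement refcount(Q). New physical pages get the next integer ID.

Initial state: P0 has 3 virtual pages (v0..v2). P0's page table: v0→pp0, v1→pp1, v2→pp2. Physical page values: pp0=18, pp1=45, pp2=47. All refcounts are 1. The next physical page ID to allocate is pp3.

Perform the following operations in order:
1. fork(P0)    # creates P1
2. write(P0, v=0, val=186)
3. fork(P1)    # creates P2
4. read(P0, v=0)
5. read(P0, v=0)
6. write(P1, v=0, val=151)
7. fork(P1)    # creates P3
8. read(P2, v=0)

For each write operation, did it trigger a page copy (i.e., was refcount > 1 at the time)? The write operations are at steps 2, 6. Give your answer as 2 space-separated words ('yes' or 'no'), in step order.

Op 1: fork(P0) -> P1. 3 ppages; refcounts: pp0:2 pp1:2 pp2:2
Op 2: write(P0, v0, 186). refcount(pp0)=2>1 -> COPY to pp3. 4 ppages; refcounts: pp0:1 pp1:2 pp2:2 pp3:1
Op 3: fork(P1) -> P2. 4 ppages; refcounts: pp0:2 pp1:3 pp2:3 pp3:1
Op 4: read(P0, v0) -> 186. No state change.
Op 5: read(P0, v0) -> 186. No state change.
Op 6: write(P1, v0, 151). refcount(pp0)=2>1 -> COPY to pp4. 5 ppages; refcounts: pp0:1 pp1:3 pp2:3 pp3:1 pp4:1
Op 7: fork(P1) -> P3. 5 ppages; refcounts: pp0:1 pp1:4 pp2:4 pp3:1 pp4:2
Op 8: read(P2, v0) -> 18. No state change.

yes yes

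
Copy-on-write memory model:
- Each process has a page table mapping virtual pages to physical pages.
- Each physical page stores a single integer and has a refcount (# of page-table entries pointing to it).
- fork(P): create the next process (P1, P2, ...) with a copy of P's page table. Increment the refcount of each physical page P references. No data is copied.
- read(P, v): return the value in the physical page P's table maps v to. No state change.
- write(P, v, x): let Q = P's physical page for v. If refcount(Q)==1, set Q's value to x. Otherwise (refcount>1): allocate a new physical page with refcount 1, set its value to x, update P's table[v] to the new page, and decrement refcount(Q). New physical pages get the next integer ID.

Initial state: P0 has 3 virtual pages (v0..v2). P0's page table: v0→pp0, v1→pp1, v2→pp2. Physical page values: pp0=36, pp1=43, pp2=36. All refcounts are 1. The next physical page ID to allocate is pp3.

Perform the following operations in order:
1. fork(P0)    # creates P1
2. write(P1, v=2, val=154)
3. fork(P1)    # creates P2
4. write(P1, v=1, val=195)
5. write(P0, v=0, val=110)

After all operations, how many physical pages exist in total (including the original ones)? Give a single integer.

Op 1: fork(P0) -> P1. 3 ppages; refcounts: pp0:2 pp1:2 pp2:2
Op 2: write(P1, v2, 154). refcount(pp2)=2>1 -> COPY to pp3. 4 ppages; refcounts: pp0:2 pp1:2 pp2:1 pp3:1
Op 3: fork(P1) -> P2. 4 ppages; refcounts: pp0:3 pp1:3 pp2:1 pp3:2
Op 4: write(P1, v1, 195). refcount(pp1)=3>1 -> COPY to pp4. 5 ppages; refcounts: pp0:3 pp1:2 pp2:1 pp3:2 pp4:1
Op 5: write(P0, v0, 110). refcount(pp0)=3>1 -> COPY to pp5. 6 ppages; refcounts: pp0:2 pp1:2 pp2:1 pp3:2 pp4:1 pp5:1

Answer: 6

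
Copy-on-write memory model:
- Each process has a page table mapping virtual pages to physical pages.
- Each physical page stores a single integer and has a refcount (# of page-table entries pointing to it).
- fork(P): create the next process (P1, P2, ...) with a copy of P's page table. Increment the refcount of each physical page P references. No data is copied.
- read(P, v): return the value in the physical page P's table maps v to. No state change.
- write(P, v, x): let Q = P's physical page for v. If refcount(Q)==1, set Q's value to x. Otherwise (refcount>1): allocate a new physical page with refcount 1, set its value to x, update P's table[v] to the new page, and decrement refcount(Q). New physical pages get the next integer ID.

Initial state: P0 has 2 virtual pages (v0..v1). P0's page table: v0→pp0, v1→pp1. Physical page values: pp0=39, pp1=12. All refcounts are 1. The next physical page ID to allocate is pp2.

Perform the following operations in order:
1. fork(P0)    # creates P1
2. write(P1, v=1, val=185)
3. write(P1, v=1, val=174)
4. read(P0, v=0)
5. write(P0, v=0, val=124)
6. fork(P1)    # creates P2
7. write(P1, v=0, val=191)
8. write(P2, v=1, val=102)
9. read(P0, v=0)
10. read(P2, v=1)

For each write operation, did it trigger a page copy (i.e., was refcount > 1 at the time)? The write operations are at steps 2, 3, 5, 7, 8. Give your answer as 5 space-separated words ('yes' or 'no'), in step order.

Op 1: fork(P0) -> P1. 2 ppages; refcounts: pp0:2 pp1:2
Op 2: write(P1, v1, 185). refcount(pp1)=2>1 -> COPY to pp2. 3 ppages; refcounts: pp0:2 pp1:1 pp2:1
Op 3: write(P1, v1, 174). refcount(pp2)=1 -> write in place. 3 ppages; refcounts: pp0:2 pp1:1 pp2:1
Op 4: read(P0, v0) -> 39. No state change.
Op 5: write(P0, v0, 124). refcount(pp0)=2>1 -> COPY to pp3. 4 ppages; refcounts: pp0:1 pp1:1 pp2:1 pp3:1
Op 6: fork(P1) -> P2. 4 ppages; refcounts: pp0:2 pp1:1 pp2:2 pp3:1
Op 7: write(P1, v0, 191). refcount(pp0)=2>1 -> COPY to pp4. 5 ppages; refcounts: pp0:1 pp1:1 pp2:2 pp3:1 pp4:1
Op 8: write(P2, v1, 102). refcount(pp2)=2>1 -> COPY to pp5. 6 ppages; refcounts: pp0:1 pp1:1 pp2:1 pp3:1 pp4:1 pp5:1
Op 9: read(P0, v0) -> 124. No state change.
Op 10: read(P2, v1) -> 102. No state change.

yes no yes yes yes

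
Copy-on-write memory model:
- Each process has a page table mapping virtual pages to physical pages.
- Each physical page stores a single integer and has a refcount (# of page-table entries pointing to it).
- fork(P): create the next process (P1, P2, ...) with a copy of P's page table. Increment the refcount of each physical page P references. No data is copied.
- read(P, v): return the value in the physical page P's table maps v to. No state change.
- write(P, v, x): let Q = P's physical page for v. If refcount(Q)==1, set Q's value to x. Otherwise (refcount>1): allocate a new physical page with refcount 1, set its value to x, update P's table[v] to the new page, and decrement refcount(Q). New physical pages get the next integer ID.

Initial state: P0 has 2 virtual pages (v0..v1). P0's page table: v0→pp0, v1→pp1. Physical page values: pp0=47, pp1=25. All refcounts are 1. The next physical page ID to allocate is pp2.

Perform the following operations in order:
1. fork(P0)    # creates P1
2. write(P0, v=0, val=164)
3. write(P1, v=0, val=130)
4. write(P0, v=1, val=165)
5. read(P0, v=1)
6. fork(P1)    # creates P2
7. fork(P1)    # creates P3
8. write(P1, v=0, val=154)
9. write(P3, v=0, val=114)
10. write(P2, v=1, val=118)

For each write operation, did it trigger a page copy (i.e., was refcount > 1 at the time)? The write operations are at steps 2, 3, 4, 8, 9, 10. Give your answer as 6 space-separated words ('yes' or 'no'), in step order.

Op 1: fork(P0) -> P1. 2 ppages; refcounts: pp0:2 pp1:2
Op 2: write(P0, v0, 164). refcount(pp0)=2>1 -> COPY to pp2. 3 ppages; refcounts: pp0:1 pp1:2 pp2:1
Op 3: write(P1, v0, 130). refcount(pp0)=1 -> write in place. 3 ppages; refcounts: pp0:1 pp1:2 pp2:1
Op 4: write(P0, v1, 165). refcount(pp1)=2>1 -> COPY to pp3. 4 ppages; refcounts: pp0:1 pp1:1 pp2:1 pp3:1
Op 5: read(P0, v1) -> 165. No state change.
Op 6: fork(P1) -> P2. 4 ppages; refcounts: pp0:2 pp1:2 pp2:1 pp3:1
Op 7: fork(P1) -> P3. 4 ppages; refcounts: pp0:3 pp1:3 pp2:1 pp3:1
Op 8: write(P1, v0, 154). refcount(pp0)=3>1 -> COPY to pp4. 5 ppages; refcounts: pp0:2 pp1:3 pp2:1 pp3:1 pp4:1
Op 9: write(P3, v0, 114). refcount(pp0)=2>1 -> COPY to pp5. 6 ppages; refcounts: pp0:1 pp1:3 pp2:1 pp3:1 pp4:1 pp5:1
Op 10: write(P2, v1, 118). refcount(pp1)=3>1 -> COPY to pp6. 7 ppages; refcounts: pp0:1 pp1:2 pp2:1 pp3:1 pp4:1 pp5:1 pp6:1

yes no yes yes yes yes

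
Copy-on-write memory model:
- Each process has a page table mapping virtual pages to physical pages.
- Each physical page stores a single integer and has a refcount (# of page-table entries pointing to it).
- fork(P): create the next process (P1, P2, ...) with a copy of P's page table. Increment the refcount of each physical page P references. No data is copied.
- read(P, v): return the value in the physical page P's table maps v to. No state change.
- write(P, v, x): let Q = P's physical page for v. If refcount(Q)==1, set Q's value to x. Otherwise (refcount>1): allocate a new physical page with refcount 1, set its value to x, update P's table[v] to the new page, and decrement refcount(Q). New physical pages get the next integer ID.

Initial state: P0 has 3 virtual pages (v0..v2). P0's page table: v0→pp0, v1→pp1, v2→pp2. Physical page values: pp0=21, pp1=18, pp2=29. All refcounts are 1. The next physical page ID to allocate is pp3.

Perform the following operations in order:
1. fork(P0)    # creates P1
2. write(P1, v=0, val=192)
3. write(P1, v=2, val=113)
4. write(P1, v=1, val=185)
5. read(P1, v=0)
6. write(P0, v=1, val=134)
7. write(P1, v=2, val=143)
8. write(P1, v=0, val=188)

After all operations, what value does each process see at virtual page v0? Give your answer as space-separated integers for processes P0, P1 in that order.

Op 1: fork(P0) -> P1. 3 ppages; refcounts: pp0:2 pp1:2 pp2:2
Op 2: write(P1, v0, 192). refcount(pp0)=2>1 -> COPY to pp3. 4 ppages; refcounts: pp0:1 pp1:2 pp2:2 pp3:1
Op 3: write(P1, v2, 113). refcount(pp2)=2>1 -> COPY to pp4. 5 ppages; refcounts: pp0:1 pp1:2 pp2:1 pp3:1 pp4:1
Op 4: write(P1, v1, 185). refcount(pp1)=2>1 -> COPY to pp5. 6 ppages; refcounts: pp0:1 pp1:1 pp2:1 pp3:1 pp4:1 pp5:1
Op 5: read(P1, v0) -> 192. No state change.
Op 6: write(P0, v1, 134). refcount(pp1)=1 -> write in place. 6 ppages; refcounts: pp0:1 pp1:1 pp2:1 pp3:1 pp4:1 pp5:1
Op 7: write(P1, v2, 143). refcount(pp4)=1 -> write in place. 6 ppages; refcounts: pp0:1 pp1:1 pp2:1 pp3:1 pp4:1 pp5:1
Op 8: write(P1, v0, 188). refcount(pp3)=1 -> write in place. 6 ppages; refcounts: pp0:1 pp1:1 pp2:1 pp3:1 pp4:1 pp5:1
P0: v0 -> pp0 = 21
P1: v0 -> pp3 = 188

Answer: 21 188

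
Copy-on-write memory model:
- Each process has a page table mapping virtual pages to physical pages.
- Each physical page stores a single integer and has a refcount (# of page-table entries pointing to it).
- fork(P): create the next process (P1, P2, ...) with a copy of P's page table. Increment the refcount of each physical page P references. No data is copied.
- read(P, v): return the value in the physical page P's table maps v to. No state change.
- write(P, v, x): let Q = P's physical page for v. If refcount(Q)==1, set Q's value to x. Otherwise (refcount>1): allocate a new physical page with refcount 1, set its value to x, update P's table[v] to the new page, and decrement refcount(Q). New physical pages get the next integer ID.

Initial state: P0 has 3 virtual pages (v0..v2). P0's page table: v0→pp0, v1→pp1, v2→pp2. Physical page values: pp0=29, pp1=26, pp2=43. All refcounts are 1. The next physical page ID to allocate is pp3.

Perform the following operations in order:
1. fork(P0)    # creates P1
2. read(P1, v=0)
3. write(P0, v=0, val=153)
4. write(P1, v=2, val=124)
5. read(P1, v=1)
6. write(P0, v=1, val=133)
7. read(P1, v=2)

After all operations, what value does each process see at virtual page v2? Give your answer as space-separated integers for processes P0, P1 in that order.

Op 1: fork(P0) -> P1. 3 ppages; refcounts: pp0:2 pp1:2 pp2:2
Op 2: read(P1, v0) -> 29. No state change.
Op 3: write(P0, v0, 153). refcount(pp0)=2>1 -> COPY to pp3. 4 ppages; refcounts: pp0:1 pp1:2 pp2:2 pp3:1
Op 4: write(P1, v2, 124). refcount(pp2)=2>1 -> COPY to pp4. 5 ppages; refcounts: pp0:1 pp1:2 pp2:1 pp3:1 pp4:1
Op 5: read(P1, v1) -> 26. No state change.
Op 6: write(P0, v1, 133). refcount(pp1)=2>1 -> COPY to pp5. 6 ppages; refcounts: pp0:1 pp1:1 pp2:1 pp3:1 pp4:1 pp5:1
Op 7: read(P1, v2) -> 124. No state change.
P0: v2 -> pp2 = 43
P1: v2 -> pp4 = 124

Answer: 43 124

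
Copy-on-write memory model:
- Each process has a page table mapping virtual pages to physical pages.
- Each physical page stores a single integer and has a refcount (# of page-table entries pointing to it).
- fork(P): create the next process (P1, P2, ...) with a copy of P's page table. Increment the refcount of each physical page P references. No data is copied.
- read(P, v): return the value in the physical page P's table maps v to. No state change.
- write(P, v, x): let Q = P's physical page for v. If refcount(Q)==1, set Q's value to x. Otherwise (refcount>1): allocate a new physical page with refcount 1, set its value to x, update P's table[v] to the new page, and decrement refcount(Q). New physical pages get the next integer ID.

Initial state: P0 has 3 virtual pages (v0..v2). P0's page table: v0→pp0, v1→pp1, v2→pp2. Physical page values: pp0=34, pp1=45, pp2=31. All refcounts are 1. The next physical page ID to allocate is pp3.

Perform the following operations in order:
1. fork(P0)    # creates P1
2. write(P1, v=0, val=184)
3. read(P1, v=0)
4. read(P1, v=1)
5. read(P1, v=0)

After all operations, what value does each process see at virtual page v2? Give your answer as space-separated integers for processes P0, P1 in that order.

Answer: 31 31

Derivation:
Op 1: fork(P0) -> P1. 3 ppages; refcounts: pp0:2 pp1:2 pp2:2
Op 2: write(P1, v0, 184). refcount(pp0)=2>1 -> COPY to pp3. 4 ppages; refcounts: pp0:1 pp1:2 pp2:2 pp3:1
Op 3: read(P1, v0) -> 184. No state change.
Op 4: read(P1, v1) -> 45. No state change.
Op 5: read(P1, v0) -> 184. No state change.
P0: v2 -> pp2 = 31
P1: v2 -> pp2 = 31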